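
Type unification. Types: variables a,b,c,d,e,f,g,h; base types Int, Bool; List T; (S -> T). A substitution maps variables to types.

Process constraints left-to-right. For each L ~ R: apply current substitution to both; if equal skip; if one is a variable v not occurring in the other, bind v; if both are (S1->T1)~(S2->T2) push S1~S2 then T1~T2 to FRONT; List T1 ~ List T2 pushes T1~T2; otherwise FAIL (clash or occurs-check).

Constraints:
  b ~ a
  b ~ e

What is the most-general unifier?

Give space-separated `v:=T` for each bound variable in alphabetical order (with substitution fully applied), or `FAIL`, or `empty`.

Answer: a:=e b:=e

Derivation:
step 1: unify b ~ a  [subst: {-} | 1 pending]
  bind b := a
step 2: unify a ~ e  [subst: {b:=a} | 0 pending]
  bind a := e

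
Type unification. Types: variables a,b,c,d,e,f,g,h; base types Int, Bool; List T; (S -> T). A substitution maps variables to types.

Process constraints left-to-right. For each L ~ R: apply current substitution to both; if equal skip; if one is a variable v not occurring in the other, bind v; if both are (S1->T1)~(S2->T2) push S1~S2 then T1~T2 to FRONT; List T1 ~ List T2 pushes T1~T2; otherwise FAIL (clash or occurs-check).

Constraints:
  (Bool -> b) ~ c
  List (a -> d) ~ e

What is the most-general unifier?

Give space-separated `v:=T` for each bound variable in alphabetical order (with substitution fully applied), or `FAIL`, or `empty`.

step 1: unify (Bool -> b) ~ c  [subst: {-} | 1 pending]
  bind c := (Bool -> b)
step 2: unify List (a -> d) ~ e  [subst: {c:=(Bool -> b)} | 0 pending]
  bind e := List (a -> d)

Answer: c:=(Bool -> b) e:=List (a -> d)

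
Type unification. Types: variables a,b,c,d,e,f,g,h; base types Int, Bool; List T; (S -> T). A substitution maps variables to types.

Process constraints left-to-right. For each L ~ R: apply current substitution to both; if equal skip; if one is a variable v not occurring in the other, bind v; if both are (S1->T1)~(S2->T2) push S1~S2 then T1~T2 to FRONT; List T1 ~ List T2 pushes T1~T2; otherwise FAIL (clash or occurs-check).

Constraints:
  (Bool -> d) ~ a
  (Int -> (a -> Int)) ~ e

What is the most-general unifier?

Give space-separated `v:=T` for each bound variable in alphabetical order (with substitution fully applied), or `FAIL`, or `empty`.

step 1: unify (Bool -> d) ~ a  [subst: {-} | 1 pending]
  bind a := (Bool -> d)
step 2: unify (Int -> ((Bool -> d) -> Int)) ~ e  [subst: {a:=(Bool -> d)} | 0 pending]
  bind e := (Int -> ((Bool -> d) -> Int))

Answer: a:=(Bool -> d) e:=(Int -> ((Bool -> d) -> Int))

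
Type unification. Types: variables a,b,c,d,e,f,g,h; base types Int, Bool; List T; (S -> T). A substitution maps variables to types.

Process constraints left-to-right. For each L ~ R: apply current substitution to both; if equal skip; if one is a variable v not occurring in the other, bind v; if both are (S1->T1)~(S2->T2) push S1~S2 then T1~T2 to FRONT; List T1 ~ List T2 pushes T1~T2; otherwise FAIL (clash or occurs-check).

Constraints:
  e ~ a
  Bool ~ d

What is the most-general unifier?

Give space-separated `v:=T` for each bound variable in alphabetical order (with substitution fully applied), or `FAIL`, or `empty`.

step 1: unify e ~ a  [subst: {-} | 1 pending]
  bind e := a
step 2: unify Bool ~ d  [subst: {e:=a} | 0 pending]
  bind d := Bool

Answer: d:=Bool e:=a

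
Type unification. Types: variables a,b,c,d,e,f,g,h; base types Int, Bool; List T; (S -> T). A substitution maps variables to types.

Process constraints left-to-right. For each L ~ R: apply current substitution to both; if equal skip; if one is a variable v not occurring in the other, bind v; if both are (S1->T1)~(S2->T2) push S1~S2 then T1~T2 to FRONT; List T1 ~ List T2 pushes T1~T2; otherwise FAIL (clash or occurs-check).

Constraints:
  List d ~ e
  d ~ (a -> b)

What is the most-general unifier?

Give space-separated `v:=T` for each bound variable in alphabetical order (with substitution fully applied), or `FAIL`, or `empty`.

Answer: d:=(a -> b) e:=List (a -> b)

Derivation:
step 1: unify List d ~ e  [subst: {-} | 1 pending]
  bind e := List d
step 2: unify d ~ (a -> b)  [subst: {e:=List d} | 0 pending]
  bind d := (a -> b)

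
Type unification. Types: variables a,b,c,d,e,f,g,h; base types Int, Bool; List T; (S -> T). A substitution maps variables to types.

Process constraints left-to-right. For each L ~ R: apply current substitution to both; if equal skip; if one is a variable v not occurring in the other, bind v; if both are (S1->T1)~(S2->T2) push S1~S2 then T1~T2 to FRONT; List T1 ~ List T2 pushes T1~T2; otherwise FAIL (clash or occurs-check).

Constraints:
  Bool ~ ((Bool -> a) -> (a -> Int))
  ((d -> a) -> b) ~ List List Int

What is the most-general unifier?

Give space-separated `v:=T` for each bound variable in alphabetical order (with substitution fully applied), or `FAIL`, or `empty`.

Answer: FAIL

Derivation:
step 1: unify Bool ~ ((Bool -> a) -> (a -> Int))  [subst: {-} | 1 pending]
  clash: Bool vs ((Bool -> a) -> (a -> Int))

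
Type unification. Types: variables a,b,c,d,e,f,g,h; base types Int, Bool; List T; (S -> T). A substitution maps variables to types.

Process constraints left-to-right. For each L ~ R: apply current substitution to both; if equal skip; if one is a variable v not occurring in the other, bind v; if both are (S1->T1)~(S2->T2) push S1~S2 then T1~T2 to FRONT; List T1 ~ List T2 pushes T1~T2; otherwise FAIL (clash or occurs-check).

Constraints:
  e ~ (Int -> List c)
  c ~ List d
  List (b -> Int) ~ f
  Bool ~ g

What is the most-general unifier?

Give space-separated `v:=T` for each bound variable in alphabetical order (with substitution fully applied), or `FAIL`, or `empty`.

step 1: unify e ~ (Int -> List c)  [subst: {-} | 3 pending]
  bind e := (Int -> List c)
step 2: unify c ~ List d  [subst: {e:=(Int -> List c)} | 2 pending]
  bind c := List d
step 3: unify List (b -> Int) ~ f  [subst: {e:=(Int -> List c), c:=List d} | 1 pending]
  bind f := List (b -> Int)
step 4: unify Bool ~ g  [subst: {e:=(Int -> List c), c:=List d, f:=List (b -> Int)} | 0 pending]
  bind g := Bool

Answer: c:=List d e:=(Int -> List List d) f:=List (b -> Int) g:=Bool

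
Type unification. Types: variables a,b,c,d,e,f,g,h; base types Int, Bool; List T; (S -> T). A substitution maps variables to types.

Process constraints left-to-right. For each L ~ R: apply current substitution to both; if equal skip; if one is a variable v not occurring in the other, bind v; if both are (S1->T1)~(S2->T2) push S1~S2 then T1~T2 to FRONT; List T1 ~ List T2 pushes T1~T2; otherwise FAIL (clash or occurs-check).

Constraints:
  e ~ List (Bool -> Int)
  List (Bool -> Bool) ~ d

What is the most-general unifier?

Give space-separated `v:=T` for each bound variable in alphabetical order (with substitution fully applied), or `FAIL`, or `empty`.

step 1: unify e ~ List (Bool -> Int)  [subst: {-} | 1 pending]
  bind e := List (Bool -> Int)
step 2: unify List (Bool -> Bool) ~ d  [subst: {e:=List (Bool -> Int)} | 0 pending]
  bind d := List (Bool -> Bool)

Answer: d:=List (Bool -> Bool) e:=List (Bool -> Int)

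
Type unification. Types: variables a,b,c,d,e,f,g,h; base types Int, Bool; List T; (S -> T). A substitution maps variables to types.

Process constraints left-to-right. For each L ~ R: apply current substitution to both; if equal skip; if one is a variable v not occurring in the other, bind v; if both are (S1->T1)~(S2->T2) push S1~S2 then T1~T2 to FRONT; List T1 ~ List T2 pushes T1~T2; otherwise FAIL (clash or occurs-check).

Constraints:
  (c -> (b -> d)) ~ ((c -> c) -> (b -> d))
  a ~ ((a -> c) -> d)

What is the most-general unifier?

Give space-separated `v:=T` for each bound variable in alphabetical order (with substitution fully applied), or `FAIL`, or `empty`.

Answer: FAIL

Derivation:
step 1: unify (c -> (b -> d)) ~ ((c -> c) -> (b -> d))  [subst: {-} | 1 pending]
  -> decompose arrow: push c~(c -> c), (b -> d)~(b -> d)
step 2: unify c ~ (c -> c)  [subst: {-} | 2 pending]
  occurs-check fail: c in (c -> c)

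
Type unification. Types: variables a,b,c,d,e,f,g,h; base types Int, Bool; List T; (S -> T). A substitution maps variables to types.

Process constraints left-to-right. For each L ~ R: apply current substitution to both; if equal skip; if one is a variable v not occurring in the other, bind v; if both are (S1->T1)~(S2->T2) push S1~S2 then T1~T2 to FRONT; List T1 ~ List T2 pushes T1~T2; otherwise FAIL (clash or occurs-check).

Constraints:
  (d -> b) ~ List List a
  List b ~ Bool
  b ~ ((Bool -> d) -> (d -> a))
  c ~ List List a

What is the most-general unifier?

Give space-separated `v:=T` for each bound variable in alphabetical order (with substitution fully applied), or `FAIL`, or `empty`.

step 1: unify (d -> b) ~ List List a  [subst: {-} | 3 pending]
  clash: (d -> b) vs List List a

Answer: FAIL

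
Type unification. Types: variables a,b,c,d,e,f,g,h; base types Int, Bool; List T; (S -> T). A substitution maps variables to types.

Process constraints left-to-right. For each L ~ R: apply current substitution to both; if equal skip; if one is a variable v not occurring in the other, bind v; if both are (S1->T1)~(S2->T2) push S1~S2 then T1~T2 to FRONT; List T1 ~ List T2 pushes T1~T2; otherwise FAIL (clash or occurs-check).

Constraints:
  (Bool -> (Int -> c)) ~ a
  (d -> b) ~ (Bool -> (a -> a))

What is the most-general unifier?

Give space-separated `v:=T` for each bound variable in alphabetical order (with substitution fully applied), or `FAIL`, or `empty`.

step 1: unify (Bool -> (Int -> c)) ~ a  [subst: {-} | 1 pending]
  bind a := (Bool -> (Int -> c))
step 2: unify (d -> b) ~ (Bool -> ((Bool -> (Int -> c)) -> (Bool -> (Int -> c))))  [subst: {a:=(Bool -> (Int -> c))} | 0 pending]
  -> decompose arrow: push d~Bool, b~((Bool -> (Int -> c)) -> (Bool -> (Int -> c)))
step 3: unify d ~ Bool  [subst: {a:=(Bool -> (Int -> c))} | 1 pending]
  bind d := Bool
step 4: unify b ~ ((Bool -> (Int -> c)) -> (Bool -> (Int -> c)))  [subst: {a:=(Bool -> (Int -> c)), d:=Bool} | 0 pending]
  bind b := ((Bool -> (Int -> c)) -> (Bool -> (Int -> c)))

Answer: a:=(Bool -> (Int -> c)) b:=((Bool -> (Int -> c)) -> (Bool -> (Int -> c))) d:=Bool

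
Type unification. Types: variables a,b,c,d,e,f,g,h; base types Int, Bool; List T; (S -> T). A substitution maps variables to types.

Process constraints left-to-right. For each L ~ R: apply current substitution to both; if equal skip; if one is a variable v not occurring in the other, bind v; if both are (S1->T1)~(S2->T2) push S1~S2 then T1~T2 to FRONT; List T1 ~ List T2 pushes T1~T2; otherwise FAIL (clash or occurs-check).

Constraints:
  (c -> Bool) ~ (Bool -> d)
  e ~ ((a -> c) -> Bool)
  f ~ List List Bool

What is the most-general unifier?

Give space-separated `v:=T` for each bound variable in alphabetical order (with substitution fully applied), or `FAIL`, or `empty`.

step 1: unify (c -> Bool) ~ (Bool -> d)  [subst: {-} | 2 pending]
  -> decompose arrow: push c~Bool, Bool~d
step 2: unify c ~ Bool  [subst: {-} | 3 pending]
  bind c := Bool
step 3: unify Bool ~ d  [subst: {c:=Bool} | 2 pending]
  bind d := Bool
step 4: unify e ~ ((a -> Bool) -> Bool)  [subst: {c:=Bool, d:=Bool} | 1 pending]
  bind e := ((a -> Bool) -> Bool)
step 5: unify f ~ List List Bool  [subst: {c:=Bool, d:=Bool, e:=((a -> Bool) -> Bool)} | 0 pending]
  bind f := List List Bool

Answer: c:=Bool d:=Bool e:=((a -> Bool) -> Bool) f:=List List Bool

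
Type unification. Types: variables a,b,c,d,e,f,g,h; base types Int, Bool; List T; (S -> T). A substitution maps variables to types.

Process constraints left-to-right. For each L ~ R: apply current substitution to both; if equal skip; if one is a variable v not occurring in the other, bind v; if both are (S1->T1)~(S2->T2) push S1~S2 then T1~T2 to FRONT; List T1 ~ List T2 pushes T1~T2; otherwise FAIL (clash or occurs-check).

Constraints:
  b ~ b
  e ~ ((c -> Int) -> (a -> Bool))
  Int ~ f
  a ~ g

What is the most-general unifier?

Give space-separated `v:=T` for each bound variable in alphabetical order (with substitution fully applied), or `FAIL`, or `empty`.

Answer: a:=g e:=((c -> Int) -> (g -> Bool)) f:=Int

Derivation:
step 1: unify b ~ b  [subst: {-} | 3 pending]
  -> identical, skip
step 2: unify e ~ ((c -> Int) -> (a -> Bool))  [subst: {-} | 2 pending]
  bind e := ((c -> Int) -> (a -> Bool))
step 3: unify Int ~ f  [subst: {e:=((c -> Int) -> (a -> Bool))} | 1 pending]
  bind f := Int
step 4: unify a ~ g  [subst: {e:=((c -> Int) -> (a -> Bool)), f:=Int} | 0 pending]
  bind a := g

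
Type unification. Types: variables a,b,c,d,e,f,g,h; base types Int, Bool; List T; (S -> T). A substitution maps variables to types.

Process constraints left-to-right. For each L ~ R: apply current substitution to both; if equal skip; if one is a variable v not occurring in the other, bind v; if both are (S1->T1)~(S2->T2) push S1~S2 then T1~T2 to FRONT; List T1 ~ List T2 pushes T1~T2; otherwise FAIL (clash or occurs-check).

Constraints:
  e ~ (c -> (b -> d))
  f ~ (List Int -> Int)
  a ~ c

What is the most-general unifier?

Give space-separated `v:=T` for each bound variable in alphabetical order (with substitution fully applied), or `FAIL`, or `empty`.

Answer: a:=c e:=(c -> (b -> d)) f:=(List Int -> Int)

Derivation:
step 1: unify e ~ (c -> (b -> d))  [subst: {-} | 2 pending]
  bind e := (c -> (b -> d))
step 2: unify f ~ (List Int -> Int)  [subst: {e:=(c -> (b -> d))} | 1 pending]
  bind f := (List Int -> Int)
step 3: unify a ~ c  [subst: {e:=(c -> (b -> d)), f:=(List Int -> Int)} | 0 pending]
  bind a := c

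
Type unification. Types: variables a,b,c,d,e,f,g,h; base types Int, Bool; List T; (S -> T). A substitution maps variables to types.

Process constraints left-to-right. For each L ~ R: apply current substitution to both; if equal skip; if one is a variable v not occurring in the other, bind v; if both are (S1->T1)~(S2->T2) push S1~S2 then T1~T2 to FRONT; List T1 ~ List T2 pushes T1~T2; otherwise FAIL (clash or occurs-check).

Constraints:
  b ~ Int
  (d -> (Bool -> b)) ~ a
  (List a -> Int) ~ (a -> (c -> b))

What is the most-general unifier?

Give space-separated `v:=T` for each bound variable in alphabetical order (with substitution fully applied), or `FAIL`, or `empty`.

step 1: unify b ~ Int  [subst: {-} | 2 pending]
  bind b := Int
step 2: unify (d -> (Bool -> Int)) ~ a  [subst: {b:=Int} | 1 pending]
  bind a := (d -> (Bool -> Int))
step 3: unify (List (d -> (Bool -> Int)) -> Int) ~ ((d -> (Bool -> Int)) -> (c -> Int))  [subst: {b:=Int, a:=(d -> (Bool -> Int))} | 0 pending]
  -> decompose arrow: push List (d -> (Bool -> Int))~(d -> (Bool -> Int)), Int~(c -> Int)
step 4: unify List (d -> (Bool -> Int)) ~ (d -> (Bool -> Int))  [subst: {b:=Int, a:=(d -> (Bool -> Int))} | 1 pending]
  clash: List (d -> (Bool -> Int)) vs (d -> (Bool -> Int))

Answer: FAIL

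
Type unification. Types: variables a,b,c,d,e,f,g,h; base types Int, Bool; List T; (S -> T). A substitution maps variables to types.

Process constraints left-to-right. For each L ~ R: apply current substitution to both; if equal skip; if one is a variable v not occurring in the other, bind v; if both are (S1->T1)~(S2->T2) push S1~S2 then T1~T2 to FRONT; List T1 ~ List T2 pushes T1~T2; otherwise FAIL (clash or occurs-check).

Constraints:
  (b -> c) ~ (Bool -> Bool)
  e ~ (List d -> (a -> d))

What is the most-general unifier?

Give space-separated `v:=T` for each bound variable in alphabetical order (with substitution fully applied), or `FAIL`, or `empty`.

Answer: b:=Bool c:=Bool e:=(List d -> (a -> d))

Derivation:
step 1: unify (b -> c) ~ (Bool -> Bool)  [subst: {-} | 1 pending]
  -> decompose arrow: push b~Bool, c~Bool
step 2: unify b ~ Bool  [subst: {-} | 2 pending]
  bind b := Bool
step 3: unify c ~ Bool  [subst: {b:=Bool} | 1 pending]
  bind c := Bool
step 4: unify e ~ (List d -> (a -> d))  [subst: {b:=Bool, c:=Bool} | 0 pending]
  bind e := (List d -> (a -> d))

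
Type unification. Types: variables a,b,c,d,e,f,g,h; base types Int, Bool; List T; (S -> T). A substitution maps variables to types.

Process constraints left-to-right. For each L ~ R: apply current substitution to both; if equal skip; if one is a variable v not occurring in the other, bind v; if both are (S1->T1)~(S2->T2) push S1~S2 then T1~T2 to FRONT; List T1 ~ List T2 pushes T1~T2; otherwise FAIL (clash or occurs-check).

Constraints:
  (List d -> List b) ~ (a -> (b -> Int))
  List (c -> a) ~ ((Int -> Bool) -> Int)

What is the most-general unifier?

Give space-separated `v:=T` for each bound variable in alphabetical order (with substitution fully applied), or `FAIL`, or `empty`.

Answer: FAIL

Derivation:
step 1: unify (List d -> List b) ~ (a -> (b -> Int))  [subst: {-} | 1 pending]
  -> decompose arrow: push List d~a, List b~(b -> Int)
step 2: unify List d ~ a  [subst: {-} | 2 pending]
  bind a := List d
step 3: unify List b ~ (b -> Int)  [subst: {a:=List d} | 1 pending]
  clash: List b vs (b -> Int)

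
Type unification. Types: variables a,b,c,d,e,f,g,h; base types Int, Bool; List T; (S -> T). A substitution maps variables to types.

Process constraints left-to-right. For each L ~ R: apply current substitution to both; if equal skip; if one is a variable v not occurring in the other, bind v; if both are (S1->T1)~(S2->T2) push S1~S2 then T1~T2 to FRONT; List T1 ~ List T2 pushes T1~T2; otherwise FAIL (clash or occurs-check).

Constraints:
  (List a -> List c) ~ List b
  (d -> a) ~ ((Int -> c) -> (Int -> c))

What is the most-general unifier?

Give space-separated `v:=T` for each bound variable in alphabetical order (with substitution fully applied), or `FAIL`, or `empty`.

step 1: unify (List a -> List c) ~ List b  [subst: {-} | 1 pending]
  clash: (List a -> List c) vs List b

Answer: FAIL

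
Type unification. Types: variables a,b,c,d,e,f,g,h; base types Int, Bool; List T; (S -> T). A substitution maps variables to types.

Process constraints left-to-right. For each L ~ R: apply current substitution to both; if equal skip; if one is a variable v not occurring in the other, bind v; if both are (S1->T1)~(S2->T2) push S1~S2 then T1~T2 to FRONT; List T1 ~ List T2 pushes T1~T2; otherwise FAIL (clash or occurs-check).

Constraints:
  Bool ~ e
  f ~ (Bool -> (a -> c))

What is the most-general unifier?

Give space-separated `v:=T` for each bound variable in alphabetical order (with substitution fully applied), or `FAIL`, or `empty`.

Answer: e:=Bool f:=(Bool -> (a -> c))

Derivation:
step 1: unify Bool ~ e  [subst: {-} | 1 pending]
  bind e := Bool
step 2: unify f ~ (Bool -> (a -> c))  [subst: {e:=Bool} | 0 pending]
  bind f := (Bool -> (a -> c))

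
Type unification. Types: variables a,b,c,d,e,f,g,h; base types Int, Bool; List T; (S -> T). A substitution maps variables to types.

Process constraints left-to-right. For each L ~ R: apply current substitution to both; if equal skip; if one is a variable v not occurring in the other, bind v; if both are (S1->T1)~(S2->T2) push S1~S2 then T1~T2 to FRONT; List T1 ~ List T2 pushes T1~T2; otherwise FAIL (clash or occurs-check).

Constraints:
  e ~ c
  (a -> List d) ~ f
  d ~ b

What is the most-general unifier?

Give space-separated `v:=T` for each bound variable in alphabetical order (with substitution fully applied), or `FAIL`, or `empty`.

step 1: unify e ~ c  [subst: {-} | 2 pending]
  bind e := c
step 2: unify (a -> List d) ~ f  [subst: {e:=c} | 1 pending]
  bind f := (a -> List d)
step 3: unify d ~ b  [subst: {e:=c, f:=(a -> List d)} | 0 pending]
  bind d := b

Answer: d:=b e:=c f:=(a -> List b)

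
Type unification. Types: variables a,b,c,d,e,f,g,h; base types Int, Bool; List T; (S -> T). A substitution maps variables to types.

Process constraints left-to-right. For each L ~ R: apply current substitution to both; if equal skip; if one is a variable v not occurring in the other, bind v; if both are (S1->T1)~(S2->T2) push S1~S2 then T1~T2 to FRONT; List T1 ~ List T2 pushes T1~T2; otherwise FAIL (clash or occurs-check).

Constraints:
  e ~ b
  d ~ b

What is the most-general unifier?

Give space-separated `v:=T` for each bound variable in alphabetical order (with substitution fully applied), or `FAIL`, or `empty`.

Answer: d:=b e:=b

Derivation:
step 1: unify e ~ b  [subst: {-} | 1 pending]
  bind e := b
step 2: unify d ~ b  [subst: {e:=b} | 0 pending]
  bind d := b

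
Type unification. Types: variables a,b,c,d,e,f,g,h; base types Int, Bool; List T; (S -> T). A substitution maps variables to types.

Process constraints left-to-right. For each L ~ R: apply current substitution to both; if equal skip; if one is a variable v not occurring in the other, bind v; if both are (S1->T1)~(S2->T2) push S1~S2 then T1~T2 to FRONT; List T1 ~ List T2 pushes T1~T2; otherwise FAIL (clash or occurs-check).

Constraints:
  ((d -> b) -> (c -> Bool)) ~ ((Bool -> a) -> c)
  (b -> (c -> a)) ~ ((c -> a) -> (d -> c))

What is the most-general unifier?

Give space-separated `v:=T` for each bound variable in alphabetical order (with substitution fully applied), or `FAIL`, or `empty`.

Answer: FAIL

Derivation:
step 1: unify ((d -> b) -> (c -> Bool)) ~ ((Bool -> a) -> c)  [subst: {-} | 1 pending]
  -> decompose arrow: push (d -> b)~(Bool -> a), (c -> Bool)~c
step 2: unify (d -> b) ~ (Bool -> a)  [subst: {-} | 2 pending]
  -> decompose arrow: push d~Bool, b~a
step 3: unify d ~ Bool  [subst: {-} | 3 pending]
  bind d := Bool
step 4: unify b ~ a  [subst: {d:=Bool} | 2 pending]
  bind b := a
step 5: unify (c -> Bool) ~ c  [subst: {d:=Bool, b:=a} | 1 pending]
  occurs-check fail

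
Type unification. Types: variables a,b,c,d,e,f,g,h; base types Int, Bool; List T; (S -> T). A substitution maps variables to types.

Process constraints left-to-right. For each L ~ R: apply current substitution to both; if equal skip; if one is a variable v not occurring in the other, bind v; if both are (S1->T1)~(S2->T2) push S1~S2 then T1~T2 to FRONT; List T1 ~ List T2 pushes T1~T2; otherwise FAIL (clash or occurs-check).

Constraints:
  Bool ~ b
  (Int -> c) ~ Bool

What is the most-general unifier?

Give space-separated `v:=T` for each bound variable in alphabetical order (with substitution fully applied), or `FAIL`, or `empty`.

step 1: unify Bool ~ b  [subst: {-} | 1 pending]
  bind b := Bool
step 2: unify (Int -> c) ~ Bool  [subst: {b:=Bool} | 0 pending]
  clash: (Int -> c) vs Bool

Answer: FAIL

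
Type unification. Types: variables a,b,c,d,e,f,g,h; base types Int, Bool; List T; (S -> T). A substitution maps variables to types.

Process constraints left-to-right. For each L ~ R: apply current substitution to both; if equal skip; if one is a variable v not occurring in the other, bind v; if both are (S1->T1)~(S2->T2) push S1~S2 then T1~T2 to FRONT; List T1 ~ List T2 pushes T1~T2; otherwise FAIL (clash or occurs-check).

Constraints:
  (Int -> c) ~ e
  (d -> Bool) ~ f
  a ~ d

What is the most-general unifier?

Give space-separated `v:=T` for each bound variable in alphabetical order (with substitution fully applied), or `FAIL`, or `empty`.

step 1: unify (Int -> c) ~ e  [subst: {-} | 2 pending]
  bind e := (Int -> c)
step 2: unify (d -> Bool) ~ f  [subst: {e:=(Int -> c)} | 1 pending]
  bind f := (d -> Bool)
step 3: unify a ~ d  [subst: {e:=(Int -> c), f:=(d -> Bool)} | 0 pending]
  bind a := d

Answer: a:=d e:=(Int -> c) f:=(d -> Bool)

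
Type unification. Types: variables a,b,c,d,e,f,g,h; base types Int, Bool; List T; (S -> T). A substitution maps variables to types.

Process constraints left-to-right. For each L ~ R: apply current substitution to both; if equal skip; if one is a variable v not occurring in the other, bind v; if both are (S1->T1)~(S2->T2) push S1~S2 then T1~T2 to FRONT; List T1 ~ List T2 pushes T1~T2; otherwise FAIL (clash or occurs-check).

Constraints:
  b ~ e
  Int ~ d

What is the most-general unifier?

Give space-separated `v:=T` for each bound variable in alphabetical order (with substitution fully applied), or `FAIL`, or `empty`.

step 1: unify b ~ e  [subst: {-} | 1 pending]
  bind b := e
step 2: unify Int ~ d  [subst: {b:=e} | 0 pending]
  bind d := Int

Answer: b:=e d:=Int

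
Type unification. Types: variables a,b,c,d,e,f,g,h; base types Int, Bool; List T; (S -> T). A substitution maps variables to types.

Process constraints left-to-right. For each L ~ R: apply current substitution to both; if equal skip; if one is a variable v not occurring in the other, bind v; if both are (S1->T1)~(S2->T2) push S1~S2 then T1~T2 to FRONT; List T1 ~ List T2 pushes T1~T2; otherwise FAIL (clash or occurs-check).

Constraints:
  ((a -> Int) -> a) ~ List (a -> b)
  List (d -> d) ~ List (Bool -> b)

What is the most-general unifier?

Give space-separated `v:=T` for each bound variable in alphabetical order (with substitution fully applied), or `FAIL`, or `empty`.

Answer: FAIL

Derivation:
step 1: unify ((a -> Int) -> a) ~ List (a -> b)  [subst: {-} | 1 pending]
  clash: ((a -> Int) -> a) vs List (a -> b)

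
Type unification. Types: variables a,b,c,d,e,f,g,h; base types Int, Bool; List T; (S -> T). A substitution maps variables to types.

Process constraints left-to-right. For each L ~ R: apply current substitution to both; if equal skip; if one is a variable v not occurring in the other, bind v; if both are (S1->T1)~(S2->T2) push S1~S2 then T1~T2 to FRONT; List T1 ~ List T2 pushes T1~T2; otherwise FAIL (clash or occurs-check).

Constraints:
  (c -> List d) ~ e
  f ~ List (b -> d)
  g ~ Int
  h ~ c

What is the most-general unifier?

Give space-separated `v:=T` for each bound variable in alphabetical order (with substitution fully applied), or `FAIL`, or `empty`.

Answer: e:=(c -> List d) f:=List (b -> d) g:=Int h:=c

Derivation:
step 1: unify (c -> List d) ~ e  [subst: {-} | 3 pending]
  bind e := (c -> List d)
step 2: unify f ~ List (b -> d)  [subst: {e:=(c -> List d)} | 2 pending]
  bind f := List (b -> d)
step 3: unify g ~ Int  [subst: {e:=(c -> List d), f:=List (b -> d)} | 1 pending]
  bind g := Int
step 4: unify h ~ c  [subst: {e:=(c -> List d), f:=List (b -> d), g:=Int} | 0 pending]
  bind h := c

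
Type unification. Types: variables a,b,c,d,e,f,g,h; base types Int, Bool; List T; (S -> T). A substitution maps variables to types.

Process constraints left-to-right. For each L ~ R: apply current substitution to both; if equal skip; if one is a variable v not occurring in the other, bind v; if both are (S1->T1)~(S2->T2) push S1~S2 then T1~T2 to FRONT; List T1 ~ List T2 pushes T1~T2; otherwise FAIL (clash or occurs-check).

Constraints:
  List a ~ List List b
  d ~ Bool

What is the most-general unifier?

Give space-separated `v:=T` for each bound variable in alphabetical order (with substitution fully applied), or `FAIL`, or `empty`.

Answer: a:=List b d:=Bool

Derivation:
step 1: unify List a ~ List List b  [subst: {-} | 1 pending]
  -> decompose List: push a~List b
step 2: unify a ~ List b  [subst: {-} | 1 pending]
  bind a := List b
step 3: unify d ~ Bool  [subst: {a:=List b} | 0 pending]
  bind d := Bool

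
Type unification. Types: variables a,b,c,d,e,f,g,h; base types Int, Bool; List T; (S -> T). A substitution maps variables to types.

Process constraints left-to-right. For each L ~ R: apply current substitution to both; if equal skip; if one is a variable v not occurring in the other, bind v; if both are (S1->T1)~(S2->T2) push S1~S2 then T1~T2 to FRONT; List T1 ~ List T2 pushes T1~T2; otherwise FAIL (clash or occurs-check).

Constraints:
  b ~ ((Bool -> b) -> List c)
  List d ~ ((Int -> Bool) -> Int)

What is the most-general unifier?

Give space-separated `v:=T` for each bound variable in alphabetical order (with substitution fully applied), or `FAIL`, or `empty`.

step 1: unify b ~ ((Bool -> b) -> List c)  [subst: {-} | 1 pending]
  occurs-check fail: b in ((Bool -> b) -> List c)

Answer: FAIL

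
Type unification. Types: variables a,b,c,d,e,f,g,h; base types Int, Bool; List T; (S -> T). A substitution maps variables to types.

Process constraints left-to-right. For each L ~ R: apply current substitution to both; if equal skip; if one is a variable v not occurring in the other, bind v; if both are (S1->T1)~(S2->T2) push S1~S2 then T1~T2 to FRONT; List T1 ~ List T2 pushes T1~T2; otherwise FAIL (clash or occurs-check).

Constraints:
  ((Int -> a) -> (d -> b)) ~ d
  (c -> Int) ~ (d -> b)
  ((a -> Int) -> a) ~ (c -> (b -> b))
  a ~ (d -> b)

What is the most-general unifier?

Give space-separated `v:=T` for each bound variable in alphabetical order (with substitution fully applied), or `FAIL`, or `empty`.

Answer: FAIL

Derivation:
step 1: unify ((Int -> a) -> (d -> b)) ~ d  [subst: {-} | 3 pending]
  occurs-check fail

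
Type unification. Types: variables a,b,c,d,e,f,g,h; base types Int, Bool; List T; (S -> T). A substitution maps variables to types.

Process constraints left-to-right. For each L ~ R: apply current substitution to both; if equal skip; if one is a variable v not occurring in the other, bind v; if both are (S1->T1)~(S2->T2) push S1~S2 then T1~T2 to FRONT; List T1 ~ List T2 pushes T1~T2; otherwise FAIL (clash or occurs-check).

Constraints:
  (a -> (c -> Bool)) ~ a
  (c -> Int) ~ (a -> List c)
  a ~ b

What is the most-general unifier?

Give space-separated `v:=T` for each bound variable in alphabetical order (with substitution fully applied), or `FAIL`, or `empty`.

Answer: FAIL

Derivation:
step 1: unify (a -> (c -> Bool)) ~ a  [subst: {-} | 2 pending]
  occurs-check fail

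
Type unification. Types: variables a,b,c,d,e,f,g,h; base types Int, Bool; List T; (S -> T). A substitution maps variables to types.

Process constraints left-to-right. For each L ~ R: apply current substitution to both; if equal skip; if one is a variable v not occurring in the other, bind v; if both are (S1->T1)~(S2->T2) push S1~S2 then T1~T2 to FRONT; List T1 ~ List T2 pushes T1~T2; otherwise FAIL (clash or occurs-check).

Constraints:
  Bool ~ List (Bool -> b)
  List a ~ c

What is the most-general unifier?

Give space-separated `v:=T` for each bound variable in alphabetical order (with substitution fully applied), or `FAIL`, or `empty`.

step 1: unify Bool ~ List (Bool -> b)  [subst: {-} | 1 pending]
  clash: Bool vs List (Bool -> b)

Answer: FAIL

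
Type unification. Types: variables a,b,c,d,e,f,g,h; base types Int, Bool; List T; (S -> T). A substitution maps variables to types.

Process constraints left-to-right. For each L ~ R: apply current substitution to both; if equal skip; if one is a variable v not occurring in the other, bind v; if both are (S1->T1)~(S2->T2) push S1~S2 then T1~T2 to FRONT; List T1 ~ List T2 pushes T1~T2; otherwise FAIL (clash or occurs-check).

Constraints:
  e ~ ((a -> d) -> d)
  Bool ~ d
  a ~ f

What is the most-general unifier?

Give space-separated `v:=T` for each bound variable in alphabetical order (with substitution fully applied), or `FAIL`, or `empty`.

Answer: a:=f d:=Bool e:=((f -> Bool) -> Bool)

Derivation:
step 1: unify e ~ ((a -> d) -> d)  [subst: {-} | 2 pending]
  bind e := ((a -> d) -> d)
step 2: unify Bool ~ d  [subst: {e:=((a -> d) -> d)} | 1 pending]
  bind d := Bool
step 3: unify a ~ f  [subst: {e:=((a -> d) -> d), d:=Bool} | 0 pending]
  bind a := f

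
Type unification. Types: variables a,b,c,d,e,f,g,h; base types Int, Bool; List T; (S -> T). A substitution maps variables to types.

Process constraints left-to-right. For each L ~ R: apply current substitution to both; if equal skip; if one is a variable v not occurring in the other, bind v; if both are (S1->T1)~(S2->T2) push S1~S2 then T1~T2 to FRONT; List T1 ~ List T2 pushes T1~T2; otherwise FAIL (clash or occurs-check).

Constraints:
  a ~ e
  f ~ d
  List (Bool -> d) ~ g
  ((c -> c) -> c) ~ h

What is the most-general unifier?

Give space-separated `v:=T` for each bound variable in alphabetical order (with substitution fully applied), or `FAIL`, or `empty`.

Answer: a:=e f:=d g:=List (Bool -> d) h:=((c -> c) -> c)

Derivation:
step 1: unify a ~ e  [subst: {-} | 3 pending]
  bind a := e
step 2: unify f ~ d  [subst: {a:=e} | 2 pending]
  bind f := d
step 3: unify List (Bool -> d) ~ g  [subst: {a:=e, f:=d} | 1 pending]
  bind g := List (Bool -> d)
step 4: unify ((c -> c) -> c) ~ h  [subst: {a:=e, f:=d, g:=List (Bool -> d)} | 0 pending]
  bind h := ((c -> c) -> c)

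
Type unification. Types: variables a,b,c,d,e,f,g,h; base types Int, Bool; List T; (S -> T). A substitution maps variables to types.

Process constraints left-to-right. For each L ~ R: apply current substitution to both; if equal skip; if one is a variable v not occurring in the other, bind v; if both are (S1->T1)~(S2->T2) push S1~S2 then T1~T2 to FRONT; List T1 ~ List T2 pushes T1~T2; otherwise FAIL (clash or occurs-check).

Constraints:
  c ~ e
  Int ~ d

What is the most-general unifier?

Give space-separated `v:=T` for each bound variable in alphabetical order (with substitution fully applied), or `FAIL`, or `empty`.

Answer: c:=e d:=Int

Derivation:
step 1: unify c ~ e  [subst: {-} | 1 pending]
  bind c := e
step 2: unify Int ~ d  [subst: {c:=e} | 0 pending]
  bind d := Int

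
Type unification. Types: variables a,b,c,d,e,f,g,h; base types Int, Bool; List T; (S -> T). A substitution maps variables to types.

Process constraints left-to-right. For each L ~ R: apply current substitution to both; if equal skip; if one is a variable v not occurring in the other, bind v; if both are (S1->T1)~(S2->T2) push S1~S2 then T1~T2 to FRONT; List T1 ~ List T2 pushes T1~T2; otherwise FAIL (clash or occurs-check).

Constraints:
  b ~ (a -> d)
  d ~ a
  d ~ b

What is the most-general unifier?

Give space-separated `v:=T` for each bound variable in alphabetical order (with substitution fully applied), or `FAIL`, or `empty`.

step 1: unify b ~ (a -> d)  [subst: {-} | 2 pending]
  bind b := (a -> d)
step 2: unify d ~ a  [subst: {b:=(a -> d)} | 1 pending]
  bind d := a
step 3: unify a ~ (a -> a)  [subst: {b:=(a -> d), d:=a} | 0 pending]
  occurs-check fail: a in (a -> a)

Answer: FAIL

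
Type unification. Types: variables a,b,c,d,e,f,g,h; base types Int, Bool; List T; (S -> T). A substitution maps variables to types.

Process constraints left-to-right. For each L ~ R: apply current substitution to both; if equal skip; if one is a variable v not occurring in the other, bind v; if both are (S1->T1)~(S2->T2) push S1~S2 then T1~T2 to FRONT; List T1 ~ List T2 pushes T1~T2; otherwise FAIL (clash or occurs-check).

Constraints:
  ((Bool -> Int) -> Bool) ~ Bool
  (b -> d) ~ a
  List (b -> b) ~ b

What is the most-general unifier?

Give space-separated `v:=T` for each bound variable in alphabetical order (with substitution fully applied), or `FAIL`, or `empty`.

Answer: FAIL

Derivation:
step 1: unify ((Bool -> Int) -> Bool) ~ Bool  [subst: {-} | 2 pending]
  clash: ((Bool -> Int) -> Bool) vs Bool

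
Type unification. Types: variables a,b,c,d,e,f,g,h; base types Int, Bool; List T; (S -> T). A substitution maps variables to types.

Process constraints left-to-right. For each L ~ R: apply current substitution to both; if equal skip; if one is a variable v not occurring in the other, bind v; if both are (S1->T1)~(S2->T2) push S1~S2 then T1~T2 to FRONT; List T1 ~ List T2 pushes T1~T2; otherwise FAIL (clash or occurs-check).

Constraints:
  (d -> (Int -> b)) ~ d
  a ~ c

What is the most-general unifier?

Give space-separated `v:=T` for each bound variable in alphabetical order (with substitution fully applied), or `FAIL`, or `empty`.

step 1: unify (d -> (Int -> b)) ~ d  [subst: {-} | 1 pending]
  occurs-check fail

Answer: FAIL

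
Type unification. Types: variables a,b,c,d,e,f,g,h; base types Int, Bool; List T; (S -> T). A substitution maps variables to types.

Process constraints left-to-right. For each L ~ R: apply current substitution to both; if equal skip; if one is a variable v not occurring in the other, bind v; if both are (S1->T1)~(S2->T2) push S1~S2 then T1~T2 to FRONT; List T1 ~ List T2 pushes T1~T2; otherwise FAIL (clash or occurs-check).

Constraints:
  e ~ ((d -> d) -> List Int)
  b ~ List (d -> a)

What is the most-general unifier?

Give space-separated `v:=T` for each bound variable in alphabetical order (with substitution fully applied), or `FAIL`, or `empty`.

step 1: unify e ~ ((d -> d) -> List Int)  [subst: {-} | 1 pending]
  bind e := ((d -> d) -> List Int)
step 2: unify b ~ List (d -> a)  [subst: {e:=((d -> d) -> List Int)} | 0 pending]
  bind b := List (d -> a)

Answer: b:=List (d -> a) e:=((d -> d) -> List Int)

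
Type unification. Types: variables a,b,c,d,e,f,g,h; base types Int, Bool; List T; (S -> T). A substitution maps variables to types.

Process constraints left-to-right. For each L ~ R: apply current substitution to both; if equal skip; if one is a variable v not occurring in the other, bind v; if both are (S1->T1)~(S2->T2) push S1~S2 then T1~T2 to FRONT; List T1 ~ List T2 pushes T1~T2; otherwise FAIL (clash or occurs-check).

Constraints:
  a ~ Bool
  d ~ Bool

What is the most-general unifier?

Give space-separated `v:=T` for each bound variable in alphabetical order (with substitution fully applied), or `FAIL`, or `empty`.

Answer: a:=Bool d:=Bool

Derivation:
step 1: unify a ~ Bool  [subst: {-} | 1 pending]
  bind a := Bool
step 2: unify d ~ Bool  [subst: {a:=Bool} | 0 pending]
  bind d := Bool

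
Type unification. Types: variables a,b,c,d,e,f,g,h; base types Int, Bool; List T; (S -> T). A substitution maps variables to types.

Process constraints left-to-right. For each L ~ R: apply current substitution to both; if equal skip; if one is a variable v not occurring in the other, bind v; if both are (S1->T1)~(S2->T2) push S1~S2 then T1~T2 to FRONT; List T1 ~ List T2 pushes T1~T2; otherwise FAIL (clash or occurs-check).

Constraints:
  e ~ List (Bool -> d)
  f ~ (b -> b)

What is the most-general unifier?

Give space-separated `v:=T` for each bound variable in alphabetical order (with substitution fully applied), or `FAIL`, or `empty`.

Answer: e:=List (Bool -> d) f:=(b -> b)

Derivation:
step 1: unify e ~ List (Bool -> d)  [subst: {-} | 1 pending]
  bind e := List (Bool -> d)
step 2: unify f ~ (b -> b)  [subst: {e:=List (Bool -> d)} | 0 pending]
  bind f := (b -> b)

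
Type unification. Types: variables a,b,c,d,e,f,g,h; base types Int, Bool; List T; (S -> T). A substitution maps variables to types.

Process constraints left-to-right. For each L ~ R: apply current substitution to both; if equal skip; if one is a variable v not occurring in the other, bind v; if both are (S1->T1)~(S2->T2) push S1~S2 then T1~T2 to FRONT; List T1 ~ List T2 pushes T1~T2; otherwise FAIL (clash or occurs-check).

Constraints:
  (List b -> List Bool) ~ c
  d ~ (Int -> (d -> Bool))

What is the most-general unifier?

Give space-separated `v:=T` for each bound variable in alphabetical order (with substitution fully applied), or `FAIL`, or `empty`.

step 1: unify (List b -> List Bool) ~ c  [subst: {-} | 1 pending]
  bind c := (List b -> List Bool)
step 2: unify d ~ (Int -> (d -> Bool))  [subst: {c:=(List b -> List Bool)} | 0 pending]
  occurs-check fail: d in (Int -> (d -> Bool))

Answer: FAIL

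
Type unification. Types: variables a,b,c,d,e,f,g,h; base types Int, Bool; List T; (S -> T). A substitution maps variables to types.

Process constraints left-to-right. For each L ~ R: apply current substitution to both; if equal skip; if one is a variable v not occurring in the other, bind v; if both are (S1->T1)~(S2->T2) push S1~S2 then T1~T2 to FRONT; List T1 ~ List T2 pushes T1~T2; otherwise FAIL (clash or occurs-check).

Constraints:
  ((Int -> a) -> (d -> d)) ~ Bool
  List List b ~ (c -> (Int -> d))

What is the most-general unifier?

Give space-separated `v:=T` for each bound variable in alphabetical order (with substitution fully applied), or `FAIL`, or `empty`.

Answer: FAIL

Derivation:
step 1: unify ((Int -> a) -> (d -> d)) ~ Bool  [subst: {-} | 1 pending]
  clash: ((Int -> a) -> (d -> d)) vs Bool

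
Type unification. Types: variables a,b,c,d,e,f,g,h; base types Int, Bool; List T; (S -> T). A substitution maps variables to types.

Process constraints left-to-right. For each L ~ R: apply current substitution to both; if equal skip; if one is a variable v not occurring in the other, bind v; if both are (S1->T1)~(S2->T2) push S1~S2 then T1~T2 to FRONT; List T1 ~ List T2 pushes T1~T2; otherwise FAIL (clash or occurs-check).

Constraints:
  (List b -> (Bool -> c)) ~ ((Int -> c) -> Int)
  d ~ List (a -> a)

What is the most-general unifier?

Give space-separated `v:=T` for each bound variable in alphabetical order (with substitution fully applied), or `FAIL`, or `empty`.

step 1: unify (List b -> (Bool -> c)) ~ ((Int -> c) -> Int)  [subst: {-} | 1 pending]
  -> decompose arrow: push List b~(Int -> c), (Bool -> c)~Int
step 2: unify List b ~ (Int -> c)  [subst: {-} | 2 pending]
  clash: List b vs (Int -> c)

Answer: FAIL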